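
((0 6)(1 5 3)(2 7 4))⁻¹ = (0 6)(1 3 5)(2 4 7)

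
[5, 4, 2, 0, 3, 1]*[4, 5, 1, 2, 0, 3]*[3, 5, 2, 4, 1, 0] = [4, 3, 5, 1, 2, 0]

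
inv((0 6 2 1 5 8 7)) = (0 7 8 5 1 2 6)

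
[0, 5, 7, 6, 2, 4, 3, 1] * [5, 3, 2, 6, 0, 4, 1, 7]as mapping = [0→5, 1→4, 2→7, 3→1, 4→2, 5→0, 6→6, 7→3]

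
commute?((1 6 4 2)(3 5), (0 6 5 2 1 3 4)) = no:(1 6 4 2)(3 5)*(0 6 5 2 1 3 4) = (0 6)(1 5 4)(2 3), (0 6 5 2 1 3 4)*(1 6 4 2)(3 5) = (0 4)(1 5)(2 6 3)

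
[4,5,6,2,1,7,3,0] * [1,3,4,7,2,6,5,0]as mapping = [0→2,1→6,2→5,3→4,4→3,5→0,6→7,7→1]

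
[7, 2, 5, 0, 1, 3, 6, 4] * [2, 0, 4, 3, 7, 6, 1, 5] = [5, 4, 6, 2, 0, 3, 1, 7]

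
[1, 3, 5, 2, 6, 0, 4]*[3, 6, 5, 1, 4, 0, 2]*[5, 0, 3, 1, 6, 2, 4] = [4, 0, 5, 2, 3, 1, 6]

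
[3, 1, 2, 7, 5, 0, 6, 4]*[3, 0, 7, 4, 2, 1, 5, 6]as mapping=[0→4, 1→0, 2→7, 3→6, 4→1, 5→3, 6→5, 7→2]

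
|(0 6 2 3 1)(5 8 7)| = 15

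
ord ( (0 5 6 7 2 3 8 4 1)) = 9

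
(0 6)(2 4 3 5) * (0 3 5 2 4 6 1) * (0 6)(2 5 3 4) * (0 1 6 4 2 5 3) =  (0 6 2 1 4)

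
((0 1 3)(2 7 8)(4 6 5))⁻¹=(0 3 1)(2 8 7)(4 5 6)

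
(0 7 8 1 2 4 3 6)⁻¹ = (0 6 3 4 2 1 8 7)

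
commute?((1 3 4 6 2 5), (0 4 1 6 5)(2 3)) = no:(1 3 4 6 2 5)*(0 4 1 6 5)(2 3) = (0 4 5 6 3 1 2), (0 4 1 6 5)(2 3)*(1 3 4 6 2 5) = (0 6 1 2 4 3 5)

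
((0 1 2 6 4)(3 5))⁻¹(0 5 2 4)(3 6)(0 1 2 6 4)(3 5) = (0 1 3 6)(4 5)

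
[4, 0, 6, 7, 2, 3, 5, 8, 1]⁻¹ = [1, 8, 4, 5, 0, 6, 2, 3, 7]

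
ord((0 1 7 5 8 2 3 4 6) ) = 9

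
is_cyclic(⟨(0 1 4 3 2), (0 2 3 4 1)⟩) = yes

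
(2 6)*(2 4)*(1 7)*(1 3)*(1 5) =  (1 7 3 5)(2 6 4)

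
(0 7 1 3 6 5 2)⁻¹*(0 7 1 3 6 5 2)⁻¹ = (0 5 3 7 2 6 1)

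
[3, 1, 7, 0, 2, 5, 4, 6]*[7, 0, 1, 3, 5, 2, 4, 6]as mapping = [0→3, 1→0, 2→6, 3→7, 4→1, 5→2, 6→5, 7→4]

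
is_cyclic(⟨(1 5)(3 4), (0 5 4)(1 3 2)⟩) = no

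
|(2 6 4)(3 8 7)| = 3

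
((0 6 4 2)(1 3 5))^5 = (0 6 4 2)(1 5 3)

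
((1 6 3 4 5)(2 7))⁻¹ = (1 5 4 3 6)(2 7)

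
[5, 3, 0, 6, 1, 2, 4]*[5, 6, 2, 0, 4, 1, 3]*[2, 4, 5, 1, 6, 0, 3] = [4, 2, 0, 1, 3, 5, 6]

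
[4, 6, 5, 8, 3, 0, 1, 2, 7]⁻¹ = [5, 6, 7, 4, 0, 2, 1, 8, 3]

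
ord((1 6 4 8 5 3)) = 6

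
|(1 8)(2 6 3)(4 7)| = 6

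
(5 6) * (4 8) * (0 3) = (0 3)(4 8)(5 6)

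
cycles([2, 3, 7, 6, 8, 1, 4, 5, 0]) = (0 2 7 5 1 3 6 4 8)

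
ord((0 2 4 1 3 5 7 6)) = 8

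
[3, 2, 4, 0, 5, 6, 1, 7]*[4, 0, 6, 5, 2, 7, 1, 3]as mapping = [0→5, 1→6, 2→2, 3→4, 4→7, 5→1, 6→0, 7→3]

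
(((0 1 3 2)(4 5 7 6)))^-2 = (0 3)(1 2)(4 7)(5 6)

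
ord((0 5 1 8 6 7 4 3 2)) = 9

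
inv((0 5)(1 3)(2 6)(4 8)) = (0 5)(1 3)(2 6)(4 8)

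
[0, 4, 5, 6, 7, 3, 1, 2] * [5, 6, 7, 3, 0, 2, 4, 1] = [5, 0, 2, 4, 1, 3, 6, 7]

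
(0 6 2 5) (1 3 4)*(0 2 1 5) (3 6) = (0 3 4 5 2) (1 6) 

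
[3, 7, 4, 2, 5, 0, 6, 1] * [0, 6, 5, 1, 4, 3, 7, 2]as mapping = [0→1, 1→2, 2→4, 3→5, 4→3, 5→0, 6→7, 7→6]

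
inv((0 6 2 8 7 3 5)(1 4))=(0 5 3 7 8 2 6)(1 4)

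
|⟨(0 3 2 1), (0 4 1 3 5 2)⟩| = 720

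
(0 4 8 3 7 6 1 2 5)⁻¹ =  (0 5 2 1 6 7 3 8 4)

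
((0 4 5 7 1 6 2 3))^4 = (0 1)(2 5)(3 7)(4 6)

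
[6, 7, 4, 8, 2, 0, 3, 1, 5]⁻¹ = [5, 7, 4, 6, 2, 8, 0, 1, 3]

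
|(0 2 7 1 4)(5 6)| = 10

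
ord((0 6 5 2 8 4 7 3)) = 8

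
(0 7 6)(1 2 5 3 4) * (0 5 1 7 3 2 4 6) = (0 3 6 5 2 1 4 7)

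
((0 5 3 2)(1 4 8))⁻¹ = (0 2 3 5)(1 8 4)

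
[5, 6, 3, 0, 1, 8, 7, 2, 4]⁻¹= [3, 4, 7, 2, 8, 0, 1, 6, 5]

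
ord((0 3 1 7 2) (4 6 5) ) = 15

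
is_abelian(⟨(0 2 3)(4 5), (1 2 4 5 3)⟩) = no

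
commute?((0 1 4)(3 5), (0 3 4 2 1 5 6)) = no:(0 1 4)(3 5) * (0 3 4 2 1 5 6) = (0 5 4 3 6)(1 2), (0 3 4 2 1 5 6) * (0 1 4)(3 5) = (0 5 6 1 3)(2 4)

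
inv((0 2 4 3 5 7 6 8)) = (0 8 6 7 5 3 4 2)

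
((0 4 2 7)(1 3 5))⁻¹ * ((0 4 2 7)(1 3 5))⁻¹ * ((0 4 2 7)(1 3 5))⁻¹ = (0 4 2 7)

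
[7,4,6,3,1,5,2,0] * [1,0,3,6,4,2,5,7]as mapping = [0→7,1→4,2→5,3→6,4→0,5→2,6→3,7→1]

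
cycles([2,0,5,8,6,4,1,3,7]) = (0 2 5 4 6 1) (3 8 7) 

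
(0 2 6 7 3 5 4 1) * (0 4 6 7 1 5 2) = (1 4 5 6)(2 7 3)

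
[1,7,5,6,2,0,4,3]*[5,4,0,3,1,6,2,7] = [4,7,6,2,0,5,1,3]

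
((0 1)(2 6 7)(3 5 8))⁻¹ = (0 1)(2 7 6)(3 8 5)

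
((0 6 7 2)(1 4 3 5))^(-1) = (0 2 7 6)(1 5 3 4)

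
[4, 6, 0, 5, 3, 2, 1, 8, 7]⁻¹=[2, 6, 5, 4, 0, 3, 1, 8, 7]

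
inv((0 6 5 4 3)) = (0 3 4 5 6)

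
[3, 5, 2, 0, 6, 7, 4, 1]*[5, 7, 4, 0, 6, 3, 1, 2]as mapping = [0→0, 1→3, 2→4, 3→5, 4→1, 5→2, 6→6, 7→7]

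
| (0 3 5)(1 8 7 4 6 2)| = 6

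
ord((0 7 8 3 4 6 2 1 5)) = 9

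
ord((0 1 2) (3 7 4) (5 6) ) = 6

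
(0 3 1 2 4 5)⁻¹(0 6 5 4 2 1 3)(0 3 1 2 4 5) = (0 5 4 2 1 3 6)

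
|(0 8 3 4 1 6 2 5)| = 8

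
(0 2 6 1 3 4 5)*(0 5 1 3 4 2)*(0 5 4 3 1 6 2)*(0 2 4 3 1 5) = (2 4 6 5 3)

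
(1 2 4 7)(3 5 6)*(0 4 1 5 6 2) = (0 4 7 5 2 1)(3 6)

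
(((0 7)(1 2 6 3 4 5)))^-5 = (0 7)(1 2 6 3 4 5)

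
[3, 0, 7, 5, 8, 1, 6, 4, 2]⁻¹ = [1, 5, 8, 0, 7, 3, 6, 2, 4]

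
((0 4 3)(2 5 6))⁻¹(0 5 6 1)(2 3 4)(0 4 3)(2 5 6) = (0 3 5)(1 4 6 2)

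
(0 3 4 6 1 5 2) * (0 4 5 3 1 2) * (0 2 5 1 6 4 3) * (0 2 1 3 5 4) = (0 6 4)(1 2 5)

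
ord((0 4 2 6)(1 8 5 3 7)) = 20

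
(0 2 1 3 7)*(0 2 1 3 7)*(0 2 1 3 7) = (0 3 2 7 1)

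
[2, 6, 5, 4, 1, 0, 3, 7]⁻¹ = [5, 4, 0, 6, 3, 2, 1, 7]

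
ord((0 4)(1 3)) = 2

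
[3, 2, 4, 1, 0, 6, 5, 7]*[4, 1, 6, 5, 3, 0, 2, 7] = [5, 6, 3, 1, 4, 2, 0, 7]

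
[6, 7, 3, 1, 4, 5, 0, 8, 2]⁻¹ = [6, 3, 8, 2, 4, 5, 0, 1, 7]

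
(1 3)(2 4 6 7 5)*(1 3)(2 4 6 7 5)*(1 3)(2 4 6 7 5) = (1 3)(2 7 4 5 6)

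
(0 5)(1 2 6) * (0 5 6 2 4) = (0 6 1 4)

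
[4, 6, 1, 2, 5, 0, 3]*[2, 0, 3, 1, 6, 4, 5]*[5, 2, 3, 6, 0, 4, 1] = [1, 4, 5, 6, 0, 3, 2]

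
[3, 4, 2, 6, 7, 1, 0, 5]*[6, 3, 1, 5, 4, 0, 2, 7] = [5, 4, 1, 2, 7, 3, 6, 0]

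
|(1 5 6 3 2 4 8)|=7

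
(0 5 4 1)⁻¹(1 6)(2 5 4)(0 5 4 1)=(0 6)(1 2 4)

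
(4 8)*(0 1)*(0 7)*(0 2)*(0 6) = (0 1 7 2 6)(4 8)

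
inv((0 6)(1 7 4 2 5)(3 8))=(0 6)(1 5 2 4 7)(3 8)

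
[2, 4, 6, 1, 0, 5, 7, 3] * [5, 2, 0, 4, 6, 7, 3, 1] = [0, 6, 3, 2, 5, 7, 1, 4]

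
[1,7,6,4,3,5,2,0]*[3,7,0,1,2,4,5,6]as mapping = [0→7,1→6,2→5,3→2,4→1,5→4,6→0,7→3]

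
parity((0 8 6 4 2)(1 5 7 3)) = odd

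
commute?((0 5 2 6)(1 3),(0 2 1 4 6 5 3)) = no:(0 5 2 6)(1 3)*(0 2 1 4 6 5 3) = (0 3 4 6 2 5 1),(0 2 1 4 6 5 3)*(0 5 2 6)(1 3) = (0 6 2 3 5 1 4)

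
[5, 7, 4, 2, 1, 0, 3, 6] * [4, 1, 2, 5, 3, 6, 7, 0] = [6, 0, 3, 2, 1, 4, 5, 7]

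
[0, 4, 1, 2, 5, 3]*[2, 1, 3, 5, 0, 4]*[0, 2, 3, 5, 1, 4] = [3, 0, 2, 5, 1, 4]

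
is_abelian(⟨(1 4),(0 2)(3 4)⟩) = no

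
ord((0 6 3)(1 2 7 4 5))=15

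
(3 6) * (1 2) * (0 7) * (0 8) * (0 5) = (0 7 8 5)(1 2)(3 6)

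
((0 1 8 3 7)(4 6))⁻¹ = (0 7 3 8 1)(4 6)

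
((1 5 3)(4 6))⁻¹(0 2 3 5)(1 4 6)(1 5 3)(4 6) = (0 2 1 3)(4 5 6)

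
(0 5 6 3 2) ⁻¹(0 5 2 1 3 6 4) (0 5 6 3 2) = (0 1 2 3 4 5 6) 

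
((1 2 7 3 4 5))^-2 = (1 4 7)(2 5 3)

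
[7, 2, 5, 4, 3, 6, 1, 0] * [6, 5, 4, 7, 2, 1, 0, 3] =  [3, 4, 1, 2, 7, 0, 5, 6] 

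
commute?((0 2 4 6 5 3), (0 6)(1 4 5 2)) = no:(0 2 4 6 5 3)*(0 6)(1 4 5 2) = (0 1 4)(2 5 3 6), (0 6)(1 4 5 2)*(0 2 4 6 5 3) = (0 5 4 3)(1 6 2)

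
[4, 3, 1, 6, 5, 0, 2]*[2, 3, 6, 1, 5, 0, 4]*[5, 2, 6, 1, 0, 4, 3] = [4, 2, 1, 0, 5, 6, 3]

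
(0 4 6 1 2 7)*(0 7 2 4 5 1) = (0 5 1 4 6)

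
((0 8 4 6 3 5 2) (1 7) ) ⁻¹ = (0 2 5 3 6 4 8) (1 7) 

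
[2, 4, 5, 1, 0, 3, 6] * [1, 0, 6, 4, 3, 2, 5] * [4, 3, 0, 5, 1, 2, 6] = [6, 5, 0, 4, 3, 1, 2]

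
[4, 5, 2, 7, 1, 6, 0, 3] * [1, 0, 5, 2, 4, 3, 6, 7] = [4, 3, 5, 7, 0, 6, 1, 2]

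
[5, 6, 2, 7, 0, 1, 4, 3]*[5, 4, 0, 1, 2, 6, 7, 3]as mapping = [0→6, 1→7, 2→0, 3→3, 4→5, 5→4, 6→2, 7→1]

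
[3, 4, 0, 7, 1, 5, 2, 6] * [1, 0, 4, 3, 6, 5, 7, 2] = [3, 6, 1, 2, 0, 5, 4, 7]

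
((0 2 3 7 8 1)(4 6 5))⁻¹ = (0 1 8 7 3 2)(4 5 6)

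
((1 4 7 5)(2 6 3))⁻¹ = (1 5 7 4)(2 3 6)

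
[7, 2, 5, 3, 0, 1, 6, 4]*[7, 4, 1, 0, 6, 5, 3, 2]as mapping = [0→2, 1→1, 2→5, 3→0, 4→7, 5→4, 6→3, 7→6]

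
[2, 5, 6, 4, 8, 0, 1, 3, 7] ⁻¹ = [5, 6, 0, 7, 3, 1, 2, 8, 4] 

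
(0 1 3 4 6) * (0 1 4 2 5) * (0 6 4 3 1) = (0 3 2 5 6)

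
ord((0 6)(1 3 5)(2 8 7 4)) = 12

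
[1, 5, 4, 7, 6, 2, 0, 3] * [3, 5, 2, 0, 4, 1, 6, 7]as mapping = [0→5, 1→1, 2→4, 3→7, 4→6, 5→2, 6→3, 7→0]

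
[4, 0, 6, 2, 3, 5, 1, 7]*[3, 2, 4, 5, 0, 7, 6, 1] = [0, 3, 6, 4, 5, 7, 2, 1]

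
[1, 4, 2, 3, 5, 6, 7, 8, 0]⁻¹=[8, 0, 2, 3, 1, 4, 5, 6, 7]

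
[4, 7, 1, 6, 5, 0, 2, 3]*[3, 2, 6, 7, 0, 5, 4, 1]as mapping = [0→0, 1→1, 2→2, 3→4, 4→5, 5→3, 6→6, 7→7]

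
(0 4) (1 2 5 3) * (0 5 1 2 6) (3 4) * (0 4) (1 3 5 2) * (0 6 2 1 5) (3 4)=(1 2 4) (3 5 6) 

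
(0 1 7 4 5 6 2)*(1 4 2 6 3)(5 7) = (0 4 7 2)(1 5 3)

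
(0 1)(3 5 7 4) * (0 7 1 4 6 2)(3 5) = (0 4 5 1 7 6 2)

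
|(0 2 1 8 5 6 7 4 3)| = 9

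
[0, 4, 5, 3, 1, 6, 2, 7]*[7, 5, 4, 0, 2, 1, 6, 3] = [7, 2, 1, 0, 5, 6, 4, 3]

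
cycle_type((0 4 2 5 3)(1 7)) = 2.5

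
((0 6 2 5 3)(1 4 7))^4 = (0 3 5 2 6)(1 4 7)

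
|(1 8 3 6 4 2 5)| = 7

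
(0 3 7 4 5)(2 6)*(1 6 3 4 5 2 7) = (0 4 2 3 1 6 7 5)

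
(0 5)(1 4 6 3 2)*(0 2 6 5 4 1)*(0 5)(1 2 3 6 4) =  (0 1 2 5 3 4)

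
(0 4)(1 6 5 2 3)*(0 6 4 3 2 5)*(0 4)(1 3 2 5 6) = (0 2 5 6 4 1)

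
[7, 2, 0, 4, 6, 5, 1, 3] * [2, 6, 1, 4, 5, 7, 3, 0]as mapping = [0→0, 1→1, 2→2, 3→5, 4→3, 5→7, 6→6, 7→4]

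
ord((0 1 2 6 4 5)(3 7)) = 6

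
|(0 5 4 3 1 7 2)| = 7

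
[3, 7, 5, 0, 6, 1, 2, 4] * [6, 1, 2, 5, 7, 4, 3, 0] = [5, 0, 4, 6, 3, 1, 2, 7]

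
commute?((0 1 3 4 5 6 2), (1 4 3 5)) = no:(0 1 3 4 5 6 2) * (1 4 3 5) = (0 4 1 5 6 2), (1 4 3 5) * (0 1 3 4 5 6 2) = (0 1 5 3 6 2)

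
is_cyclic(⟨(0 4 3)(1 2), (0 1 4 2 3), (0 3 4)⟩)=no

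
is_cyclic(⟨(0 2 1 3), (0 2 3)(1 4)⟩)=no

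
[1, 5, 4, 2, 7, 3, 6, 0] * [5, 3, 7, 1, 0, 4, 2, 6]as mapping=[0→3, 1→4, 2→0, 3→7, 4→6, 5→1, 6→2, 7→5]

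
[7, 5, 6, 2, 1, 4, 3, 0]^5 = [7, 4, 3, 6, 5, 1, 2, 0]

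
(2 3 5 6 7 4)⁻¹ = (2 4 7 6 5 3)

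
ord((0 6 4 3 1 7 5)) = 7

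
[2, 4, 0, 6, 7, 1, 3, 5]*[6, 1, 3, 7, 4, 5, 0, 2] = [3, 4, 6, 0, 2, 1, 7, 5]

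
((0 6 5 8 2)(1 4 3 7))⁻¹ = (0 2 8 5 6)(1 7 3 4)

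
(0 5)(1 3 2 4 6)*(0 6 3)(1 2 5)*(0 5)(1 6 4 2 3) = (0 6 3)(1 5 4)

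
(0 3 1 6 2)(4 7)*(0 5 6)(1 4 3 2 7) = (0 2 5 6 7 3 4 1)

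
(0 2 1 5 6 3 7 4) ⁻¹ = (0 4 7 3 6 5 1 2) 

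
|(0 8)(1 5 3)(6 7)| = 6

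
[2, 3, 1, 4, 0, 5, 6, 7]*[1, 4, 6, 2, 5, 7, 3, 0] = [6, 2, 4, 5, 1, 7, 3, 0] 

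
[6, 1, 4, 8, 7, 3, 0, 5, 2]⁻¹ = [6, 1, 8, 5, 2, 7, 0, 4, 3]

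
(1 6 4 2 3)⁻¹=(1 3 2 4 6)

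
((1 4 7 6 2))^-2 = (1 6 4 2 7)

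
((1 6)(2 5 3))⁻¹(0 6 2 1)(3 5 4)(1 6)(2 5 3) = (0 1 5 6)(2 3 4)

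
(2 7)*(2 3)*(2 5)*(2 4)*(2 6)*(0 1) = (0 1)(2 7 3 5 4 6)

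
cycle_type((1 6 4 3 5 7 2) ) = 7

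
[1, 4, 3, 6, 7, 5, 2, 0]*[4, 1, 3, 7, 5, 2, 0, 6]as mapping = [0→1, 1→5, 2→7, 3→0, 4→6, 5→2, 6→3, 7→4]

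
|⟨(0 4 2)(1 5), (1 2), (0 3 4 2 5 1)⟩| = 720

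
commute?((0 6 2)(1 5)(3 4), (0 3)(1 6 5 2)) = no:(0 6 2)(1 5)(3 4)*(0 3)(1 6 5 2) = (0 5 6 1 2 3 4), (0 3)(1 6 5 2)*(0 6 2)(1 5)(3 4) = (0 4 3 6 1 2 5)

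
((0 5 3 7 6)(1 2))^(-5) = (1 2)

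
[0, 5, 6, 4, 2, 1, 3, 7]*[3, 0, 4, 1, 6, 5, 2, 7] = [3, 5, 2, 6, 4, 0, 1, 7]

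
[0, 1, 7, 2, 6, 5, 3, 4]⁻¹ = [0, 1, 3, 6, 7, 5, 4, 2]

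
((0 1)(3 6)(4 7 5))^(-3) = (0 1)(3 6)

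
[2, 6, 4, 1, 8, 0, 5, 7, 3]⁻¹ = [5, 3, 0, 8, 2, 6, 1, 7, 4]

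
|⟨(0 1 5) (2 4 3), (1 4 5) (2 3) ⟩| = 720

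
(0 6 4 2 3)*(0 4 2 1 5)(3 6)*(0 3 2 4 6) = (0 2)(1 5 3 6 4)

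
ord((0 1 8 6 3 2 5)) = 7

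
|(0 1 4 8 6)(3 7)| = 10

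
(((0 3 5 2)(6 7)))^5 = (0 3 5 2)(6 7)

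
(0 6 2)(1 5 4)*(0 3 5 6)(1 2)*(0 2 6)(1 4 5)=(0 2 3 1)(4 6)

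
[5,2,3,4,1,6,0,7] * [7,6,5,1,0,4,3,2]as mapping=[0→4,1→5,2→1,3→0,4→6,5→3,6→7,7→2]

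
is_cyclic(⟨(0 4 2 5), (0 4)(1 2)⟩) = no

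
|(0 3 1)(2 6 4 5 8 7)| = 6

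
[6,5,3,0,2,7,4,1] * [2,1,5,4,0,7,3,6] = [3,7,4,2,5,6,0,1]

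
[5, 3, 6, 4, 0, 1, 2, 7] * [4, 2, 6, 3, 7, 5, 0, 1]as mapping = [0→5, 1→3, 2→0, 3→7, 4→4, 5→2, 6→6, 7→1]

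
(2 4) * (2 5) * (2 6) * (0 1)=(0 1)(2 4 5 6)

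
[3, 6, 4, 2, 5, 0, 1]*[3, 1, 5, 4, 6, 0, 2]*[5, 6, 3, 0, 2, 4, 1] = [2, 3, 1, 4, 5, 0, 6]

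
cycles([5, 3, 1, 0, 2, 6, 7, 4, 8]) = (0 5 6 7 4 2 1 3) 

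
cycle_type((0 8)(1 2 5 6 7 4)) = 2.6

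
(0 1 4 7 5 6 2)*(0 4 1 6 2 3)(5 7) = (0 6 3)(2 4 5)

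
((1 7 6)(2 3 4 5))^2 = (1 6 7)(2 4)(3 5)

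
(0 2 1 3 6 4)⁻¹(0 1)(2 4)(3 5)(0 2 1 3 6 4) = (0 1)(2 3)(5 6)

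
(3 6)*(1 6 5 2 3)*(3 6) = (1 3 5 2 6)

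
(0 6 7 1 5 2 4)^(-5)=(0 7 5 4 6 1 2)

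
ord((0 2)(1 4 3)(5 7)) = 6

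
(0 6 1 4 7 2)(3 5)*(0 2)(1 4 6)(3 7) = (0 1 6 4 3 5 7)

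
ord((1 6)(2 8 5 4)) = 4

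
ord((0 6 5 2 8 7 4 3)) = 8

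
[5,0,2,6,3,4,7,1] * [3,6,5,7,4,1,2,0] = [1,3,5,2,7,4,0,6]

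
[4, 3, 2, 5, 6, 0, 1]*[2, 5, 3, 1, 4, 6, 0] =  [4, 1, 3, 6, 0, 2, 5]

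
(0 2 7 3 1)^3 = (0 3 2 1 7)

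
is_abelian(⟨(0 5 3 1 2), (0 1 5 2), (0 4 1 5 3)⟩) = no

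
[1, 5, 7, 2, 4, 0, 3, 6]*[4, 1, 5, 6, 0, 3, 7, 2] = [1, 3, 2, 5, 0, 4, 6, 7]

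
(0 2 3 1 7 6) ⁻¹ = (0 6 7 1 3 2) 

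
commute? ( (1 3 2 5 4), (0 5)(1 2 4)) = no: (1 3 2 5 4)*(0 5)(1 2 4) = (0 5 1 3 4 2), (0 5)(1 2 4)*(1 3 2 5 4) = (0 4 3 2 1 5)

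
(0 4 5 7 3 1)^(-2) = (0 3 5)(1 7 4)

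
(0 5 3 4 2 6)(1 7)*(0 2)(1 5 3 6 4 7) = (0 3 7 5 6 2 4)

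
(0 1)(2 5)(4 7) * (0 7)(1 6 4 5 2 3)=(0 6 4)(1 7 5 3)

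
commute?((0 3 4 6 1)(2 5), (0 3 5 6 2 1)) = no:(0 3 4 6 1)(2 5)*(0 3 5 6 2 1) = (0 5 1 3 4 2 6), (0 3 5 6 2 1)*(0 3 4 6 1)(2 5) = (0 4 6 5 1 3 2)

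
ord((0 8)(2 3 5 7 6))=10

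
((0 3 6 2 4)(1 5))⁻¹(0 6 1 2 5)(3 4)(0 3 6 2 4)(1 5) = (0 6)(1 3 2 5 4)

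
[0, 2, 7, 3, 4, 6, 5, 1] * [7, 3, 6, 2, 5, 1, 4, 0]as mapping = [0→7, 1→6, 2→0, 3→2, 4→5, 5→4, 6→1, 7→3]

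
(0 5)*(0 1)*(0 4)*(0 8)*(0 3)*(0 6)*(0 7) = (0 5 1 4 8 3 6 7) 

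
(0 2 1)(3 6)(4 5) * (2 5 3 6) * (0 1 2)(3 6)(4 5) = (0 4 6 3)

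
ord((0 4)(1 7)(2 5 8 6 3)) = 10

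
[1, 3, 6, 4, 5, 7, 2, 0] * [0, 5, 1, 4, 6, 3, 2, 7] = [5, 4, 2, 6, 3, 7, 1, 0]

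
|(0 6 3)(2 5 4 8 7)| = 15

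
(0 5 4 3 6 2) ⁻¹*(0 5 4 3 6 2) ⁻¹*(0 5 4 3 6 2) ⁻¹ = (0 3) (2 4) (5 6) 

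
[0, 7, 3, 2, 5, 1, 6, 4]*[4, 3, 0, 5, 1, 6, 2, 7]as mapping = [0→4, 1→7, 2→5, 3→0, 4→6, 5→3, 6→2, 7→1]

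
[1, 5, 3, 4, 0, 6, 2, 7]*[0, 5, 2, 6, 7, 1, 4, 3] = [5, 1, 6, 7, 0, 4, 2, 3]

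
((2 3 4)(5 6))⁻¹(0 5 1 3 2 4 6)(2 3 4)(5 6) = (0 6 1 4 3 2 5)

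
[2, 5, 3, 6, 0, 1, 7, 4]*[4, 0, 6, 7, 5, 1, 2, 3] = [6, 1, 7, 2, 4, 0, 3, 5]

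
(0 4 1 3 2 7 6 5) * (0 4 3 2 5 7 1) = (0 3 5 4)(1 2)(6 7)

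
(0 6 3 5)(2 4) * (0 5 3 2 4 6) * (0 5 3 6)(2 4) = (0 5 3 6 4 2)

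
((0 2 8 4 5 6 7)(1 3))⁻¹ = (0 7 6 5 4 8 2)(1 3)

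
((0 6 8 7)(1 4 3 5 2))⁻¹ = (0 7 8 6)(1 2 5 3 4)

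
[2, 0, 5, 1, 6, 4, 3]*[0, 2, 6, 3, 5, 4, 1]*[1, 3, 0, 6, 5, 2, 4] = [4, 1, 5, 0, 3, 2, 6]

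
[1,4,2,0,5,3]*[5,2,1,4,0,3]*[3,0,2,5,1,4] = [2,3,0,4,5,1]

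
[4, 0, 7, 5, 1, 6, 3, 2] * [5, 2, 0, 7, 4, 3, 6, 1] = [4, 5, 1, 3, 2, 6, 7, 0]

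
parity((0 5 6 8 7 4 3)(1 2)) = odd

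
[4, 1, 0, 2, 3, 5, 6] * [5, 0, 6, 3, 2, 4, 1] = [2, 0, 5, 6, 3, 4, 1]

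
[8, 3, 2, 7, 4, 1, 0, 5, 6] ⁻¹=[6, 5, 2, 1, 4, 7, 8, 3, 0] 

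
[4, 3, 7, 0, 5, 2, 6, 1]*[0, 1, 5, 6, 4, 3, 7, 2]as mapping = [0→4, 1→6, 2→2, 3→0, 4→3, 5→5, 6→7, 7→1]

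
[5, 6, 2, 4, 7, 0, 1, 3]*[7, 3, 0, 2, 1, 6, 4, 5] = [6, 4, 0, 1, 5, 7, 3, 2]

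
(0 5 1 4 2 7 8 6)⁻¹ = (0 6 8 7 2 4 1 5)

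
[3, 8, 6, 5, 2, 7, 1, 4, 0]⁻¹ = [8, 6, 4, 0, 7, 3, 2, 5, 1]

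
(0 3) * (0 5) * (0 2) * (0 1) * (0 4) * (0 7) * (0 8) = (0 3 5 2 1 4 7 8)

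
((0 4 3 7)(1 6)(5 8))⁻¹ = (0 7 3 4)(1 6)(5 8)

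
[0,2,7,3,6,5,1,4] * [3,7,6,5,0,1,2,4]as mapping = [0→3,1→6,2→4,3→5,4→2,5→1,6→7,7→0]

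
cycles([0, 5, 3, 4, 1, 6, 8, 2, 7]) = (1 5 6 8 7 2 3 4)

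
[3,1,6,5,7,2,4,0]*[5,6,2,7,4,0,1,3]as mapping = [0→7,1→6,2→1,3→0,4→3,5→2,6→4,7→5]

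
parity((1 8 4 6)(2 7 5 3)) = even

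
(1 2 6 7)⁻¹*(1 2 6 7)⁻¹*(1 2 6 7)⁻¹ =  (1 2 6 7)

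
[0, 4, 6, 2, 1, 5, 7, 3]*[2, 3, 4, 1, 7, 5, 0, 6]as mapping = [0→2, 1→7, 2→0, 3→4, 4→3, 5→5, 6→6, 7→1]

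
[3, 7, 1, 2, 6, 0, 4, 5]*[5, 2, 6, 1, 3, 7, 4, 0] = [1, 0, 2, 6, 4, 5, 3, 7] 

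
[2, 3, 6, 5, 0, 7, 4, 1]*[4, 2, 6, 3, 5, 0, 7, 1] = [6, 3, 7, 0, 4, 1, 5, 2]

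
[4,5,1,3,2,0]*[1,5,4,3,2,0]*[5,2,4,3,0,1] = [4,5,1,3,0,2]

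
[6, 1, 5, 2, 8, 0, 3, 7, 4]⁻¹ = [5, 1, 3, 6, 8, 2, 0, 7, 4]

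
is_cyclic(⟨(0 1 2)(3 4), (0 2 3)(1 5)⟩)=no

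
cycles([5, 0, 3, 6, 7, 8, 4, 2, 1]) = (0 5 8 1)(2 3 6 4 7)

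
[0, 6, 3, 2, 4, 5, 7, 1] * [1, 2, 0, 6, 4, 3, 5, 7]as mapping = [0→1, 1→5, 2→6, 3→0, 4→4, 5→3, 6→7, 7→2]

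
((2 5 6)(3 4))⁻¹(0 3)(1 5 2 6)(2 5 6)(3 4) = (0 4)(1 6 5 2)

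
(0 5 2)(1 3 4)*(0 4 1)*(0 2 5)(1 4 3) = (2 3 4)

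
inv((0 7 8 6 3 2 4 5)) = (0 5 4 2 3 6 8 7)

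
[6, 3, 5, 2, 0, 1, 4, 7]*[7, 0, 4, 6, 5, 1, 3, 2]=[3, 6, 1, 4, 7, 0, 5, 2] 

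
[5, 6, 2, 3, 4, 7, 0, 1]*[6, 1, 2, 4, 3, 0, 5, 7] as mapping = [0→0, 1→5, 2→2, 3→4, 4→3, 5→7, 6→6, 7→1] 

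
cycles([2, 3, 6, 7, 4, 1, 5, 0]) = (0 2 6 5 1 3 7)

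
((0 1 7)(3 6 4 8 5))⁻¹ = (0 7 1)(3 5 8 4 6)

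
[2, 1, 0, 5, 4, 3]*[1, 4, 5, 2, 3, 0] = [5, 4, 1, 0, 3, 2]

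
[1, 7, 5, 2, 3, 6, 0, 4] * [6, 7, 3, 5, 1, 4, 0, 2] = [7, 2, 4, 3, 5, 0, 6, 1]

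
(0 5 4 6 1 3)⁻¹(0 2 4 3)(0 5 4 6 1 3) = (0 5 2 6)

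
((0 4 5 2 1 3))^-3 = (0 2)(1 4)(3 5)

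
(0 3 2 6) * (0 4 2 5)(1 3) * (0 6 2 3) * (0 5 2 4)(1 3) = (0 3 2 4 1 5 6)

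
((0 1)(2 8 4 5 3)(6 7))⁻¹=(0 1)(2 3 5 4 8)(6 7)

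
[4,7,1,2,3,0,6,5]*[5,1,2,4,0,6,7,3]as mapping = [0→0,1→3,2→1,3→2,4→4,5→5,6→7,7→6]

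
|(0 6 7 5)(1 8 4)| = 12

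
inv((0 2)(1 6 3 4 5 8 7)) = (0 2)(1 7 8 5 4 3 6)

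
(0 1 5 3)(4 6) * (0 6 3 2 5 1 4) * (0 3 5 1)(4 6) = (0 6 3 4 5 2 1)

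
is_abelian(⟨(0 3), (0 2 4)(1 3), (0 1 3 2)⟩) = no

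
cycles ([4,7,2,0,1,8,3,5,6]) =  (0 4 1 7 5 8 6 3)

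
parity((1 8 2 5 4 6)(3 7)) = even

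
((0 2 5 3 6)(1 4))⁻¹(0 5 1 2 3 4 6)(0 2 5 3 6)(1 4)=(0 2 3 4 5 6 1)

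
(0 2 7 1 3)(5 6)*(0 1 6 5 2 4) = (0 4)(1 3)(2 7 6)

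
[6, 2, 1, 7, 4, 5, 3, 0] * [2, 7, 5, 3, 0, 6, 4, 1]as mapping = [0→4, 1→5, 2→7, 3→1, 4→0, 5→6, 6→3, 7→2]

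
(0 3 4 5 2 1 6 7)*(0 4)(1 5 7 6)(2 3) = (0 2 5 3)(4 7)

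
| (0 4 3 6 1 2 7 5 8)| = 9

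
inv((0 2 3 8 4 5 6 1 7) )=(0 7 1 6 5 4 8 3 2) 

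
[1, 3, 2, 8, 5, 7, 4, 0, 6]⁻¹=[7, 0, 2, 1, 6, 4, 8, 5, 3]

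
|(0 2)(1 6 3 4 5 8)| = 6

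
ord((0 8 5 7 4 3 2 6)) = 8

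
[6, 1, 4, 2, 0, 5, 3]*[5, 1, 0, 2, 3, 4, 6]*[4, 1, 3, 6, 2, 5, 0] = [0, 1, 6, 4, 5, 2, 3]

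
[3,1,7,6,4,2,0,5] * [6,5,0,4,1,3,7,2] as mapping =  [0→4,1→5,2→2,3→7,4→1,5→0,6→6,7→3] 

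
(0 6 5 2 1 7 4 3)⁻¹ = (0 3 4 7 1 2 5 6)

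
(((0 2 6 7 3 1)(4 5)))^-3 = (0 7)(1 6)(2 3)(4 5)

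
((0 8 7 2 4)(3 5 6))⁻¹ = (0 4 2 7 8)(3 6 5)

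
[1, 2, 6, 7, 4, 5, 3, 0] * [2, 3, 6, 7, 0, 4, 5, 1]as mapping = [0→3, 1→6, 2→5, 3→1, 4→0, 5→4, 6→7, 7→2]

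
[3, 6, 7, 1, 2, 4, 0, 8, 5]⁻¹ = [6, 3, 4, 0, 5, 8, 1, 2, 7]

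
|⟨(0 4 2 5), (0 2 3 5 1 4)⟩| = 720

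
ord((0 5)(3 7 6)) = 6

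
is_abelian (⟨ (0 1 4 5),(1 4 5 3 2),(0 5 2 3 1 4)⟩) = no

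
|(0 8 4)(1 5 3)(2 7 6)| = 3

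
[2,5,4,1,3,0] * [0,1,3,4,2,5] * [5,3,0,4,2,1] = [4,1,0,3,2,5]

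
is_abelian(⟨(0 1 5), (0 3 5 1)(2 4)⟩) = no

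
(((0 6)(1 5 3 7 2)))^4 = (1 2 7 3 5)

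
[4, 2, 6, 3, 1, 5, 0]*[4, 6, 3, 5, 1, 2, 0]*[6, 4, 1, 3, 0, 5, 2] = [4, 3, 6, 5, 2, 1, 0]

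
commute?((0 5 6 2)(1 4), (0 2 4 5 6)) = no:(0 5 6 2)(1 4)*(0 2 4 5 6) = (0 6 4 1 5), (0 2 4 5 6)*(0 5 6 2)(1 4) = (1 4 6 5 2)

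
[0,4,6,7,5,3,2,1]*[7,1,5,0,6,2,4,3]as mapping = [0→7,1→6,2→4,3→3,4→2,5→0,6→5,7→1]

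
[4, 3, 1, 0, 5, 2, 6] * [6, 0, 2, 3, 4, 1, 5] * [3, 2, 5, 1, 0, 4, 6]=[0, 1, 3, 6, 2, 5, 4]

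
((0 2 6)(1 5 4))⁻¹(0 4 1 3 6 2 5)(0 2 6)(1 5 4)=(0 6 4 2 1 5 3)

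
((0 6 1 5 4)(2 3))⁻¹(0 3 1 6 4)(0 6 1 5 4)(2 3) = (0 6 2 5 1)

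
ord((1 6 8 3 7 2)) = 6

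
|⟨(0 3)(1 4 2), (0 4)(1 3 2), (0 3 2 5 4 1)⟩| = 720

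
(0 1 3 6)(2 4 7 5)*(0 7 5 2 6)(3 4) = (0 1 4 5 6 7 2 3)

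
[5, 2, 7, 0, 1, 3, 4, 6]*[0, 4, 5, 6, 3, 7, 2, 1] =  [7, 5, 1, 0, 4, 6, 3, 2]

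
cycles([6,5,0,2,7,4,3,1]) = (0 6 3 2)(1 5 4 7)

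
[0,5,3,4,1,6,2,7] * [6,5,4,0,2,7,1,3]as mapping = [0→6,1→7,2→0,3→2,4→5,5→1,6→4,7→3]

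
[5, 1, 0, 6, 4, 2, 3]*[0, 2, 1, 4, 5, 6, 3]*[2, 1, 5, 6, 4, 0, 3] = [3, 5, 2, 6, 0, 1, 4]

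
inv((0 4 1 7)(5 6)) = (0 7 1 4)(5 6)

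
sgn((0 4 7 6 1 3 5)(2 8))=-1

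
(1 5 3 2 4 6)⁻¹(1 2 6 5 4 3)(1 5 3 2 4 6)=(1 3 6 2 5 4)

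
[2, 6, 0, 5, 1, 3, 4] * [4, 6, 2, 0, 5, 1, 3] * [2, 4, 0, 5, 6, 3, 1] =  [0, 5, 6, 4, 1, 2, 3]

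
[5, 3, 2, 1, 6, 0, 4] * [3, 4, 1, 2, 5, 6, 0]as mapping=[0→6, 1→2, 2→1, 3→4, 4→0, 5→3, 6→5]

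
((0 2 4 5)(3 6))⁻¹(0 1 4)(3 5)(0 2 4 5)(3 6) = (0 6)(1 5 2)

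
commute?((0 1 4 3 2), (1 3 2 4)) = no:(0 1 4 3 2)*(1 3 2 4) = (0 3 4 2), (1 3 2 4)*(0 1 4 3 2) = (0 1 2 3)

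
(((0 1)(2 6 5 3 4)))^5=(0 1)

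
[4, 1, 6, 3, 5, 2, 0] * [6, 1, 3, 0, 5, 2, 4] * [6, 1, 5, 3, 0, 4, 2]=[4, 1, 0, 6, 5, 3, 2]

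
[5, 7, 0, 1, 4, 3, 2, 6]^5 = [6, 5, 7, 0, 4, 2, 1, 3]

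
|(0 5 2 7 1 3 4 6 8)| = 9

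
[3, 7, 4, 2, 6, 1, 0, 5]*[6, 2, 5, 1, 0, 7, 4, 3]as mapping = [0→1, 1→3, 2→0, 3→5, 4→4, 5→2, 6→6, 7→7]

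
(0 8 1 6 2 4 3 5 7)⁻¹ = (0 7 5 3 4 2 6 1 8)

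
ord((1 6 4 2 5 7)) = 6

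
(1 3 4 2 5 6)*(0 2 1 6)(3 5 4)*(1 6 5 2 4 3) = (0 4 6 5)(1 2 3)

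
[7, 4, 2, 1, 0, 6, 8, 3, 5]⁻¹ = [4, 3, 2, 7, 1, 8, 5, 0, 6]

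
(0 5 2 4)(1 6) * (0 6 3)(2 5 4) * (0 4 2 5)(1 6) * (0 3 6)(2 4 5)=(0 4 1 6)(3 5)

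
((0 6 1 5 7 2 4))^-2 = (0 2 5 6 4 7 1)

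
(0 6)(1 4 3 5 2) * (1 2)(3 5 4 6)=(0 3 4 5 1 6)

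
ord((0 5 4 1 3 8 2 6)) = 8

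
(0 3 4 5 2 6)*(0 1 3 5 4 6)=(0 5 2)(1 3 6)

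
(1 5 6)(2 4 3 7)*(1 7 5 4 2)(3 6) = (1 4 6 7)(3 5)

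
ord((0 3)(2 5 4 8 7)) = 10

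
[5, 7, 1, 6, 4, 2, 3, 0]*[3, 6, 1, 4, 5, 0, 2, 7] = [0, 7, 6, 2, 5, 1, 4, 3]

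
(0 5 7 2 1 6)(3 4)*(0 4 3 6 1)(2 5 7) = (0 7 5 2)(4 6)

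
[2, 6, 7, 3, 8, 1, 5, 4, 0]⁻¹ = [8, 5, 0, 3, 7, 6, 1, 2, 4]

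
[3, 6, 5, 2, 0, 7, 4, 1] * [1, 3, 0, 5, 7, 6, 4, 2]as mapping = [0→5, 1→4, 2→6, 3→0, 4→1, 5→2, 6→7, 7→3]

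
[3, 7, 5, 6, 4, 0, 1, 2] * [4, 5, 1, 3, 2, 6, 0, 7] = [3, 7, 6, 0, 2, 4, 5, 1]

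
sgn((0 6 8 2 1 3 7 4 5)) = 1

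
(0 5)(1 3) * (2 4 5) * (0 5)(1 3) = (0 2 4)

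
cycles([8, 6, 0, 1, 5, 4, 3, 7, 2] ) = (0 8 2) (1 6 3) (4 5) 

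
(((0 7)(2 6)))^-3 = (0 7)(2 6)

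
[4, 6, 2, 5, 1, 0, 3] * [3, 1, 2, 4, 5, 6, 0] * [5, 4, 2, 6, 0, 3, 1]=[3, 5, 2, 1, 4, 6, 0]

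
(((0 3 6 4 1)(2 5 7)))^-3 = (0 6 1 3 4)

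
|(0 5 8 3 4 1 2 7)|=8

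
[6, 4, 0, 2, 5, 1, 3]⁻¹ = [2, 5, 3, 6, 1, 4, 0]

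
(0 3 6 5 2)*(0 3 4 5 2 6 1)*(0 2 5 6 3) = (0 4 6 5 3 1 2)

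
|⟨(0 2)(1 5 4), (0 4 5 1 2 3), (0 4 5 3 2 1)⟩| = 720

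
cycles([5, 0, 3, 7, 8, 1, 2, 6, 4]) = (0 5 1) (2 3 7 6) (4 8) 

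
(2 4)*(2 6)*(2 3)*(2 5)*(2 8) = (2 4 6 3 5 8)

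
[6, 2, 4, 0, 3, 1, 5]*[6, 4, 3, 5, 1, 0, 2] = [2, 3, 1, 6, 5, 4, 0]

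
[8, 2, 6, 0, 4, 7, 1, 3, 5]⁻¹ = [3, 6, 1, 7, 4, 8, 2, 5, 0]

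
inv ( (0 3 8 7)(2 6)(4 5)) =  (0 7 8 3)(2 6)(4 5)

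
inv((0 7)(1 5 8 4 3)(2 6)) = (0 7)(1 3 4 8 5)(2 6)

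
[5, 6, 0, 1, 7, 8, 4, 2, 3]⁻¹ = [2, 3, 7, 8, 6, 0, 1, 4, 5]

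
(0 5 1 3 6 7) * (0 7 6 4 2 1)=(0 5)(1 3 4 2)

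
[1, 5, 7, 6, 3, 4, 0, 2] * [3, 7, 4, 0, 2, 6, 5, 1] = [7, 6, 1, 5, 0, 2, 3, 4]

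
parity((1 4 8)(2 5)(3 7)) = even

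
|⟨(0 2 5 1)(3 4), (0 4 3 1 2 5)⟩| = 720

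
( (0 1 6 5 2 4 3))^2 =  (0 6 2 3 1 5 4)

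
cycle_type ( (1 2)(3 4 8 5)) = 2.4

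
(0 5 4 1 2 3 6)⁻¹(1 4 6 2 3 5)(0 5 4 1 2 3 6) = (0 3 6 4 2 1)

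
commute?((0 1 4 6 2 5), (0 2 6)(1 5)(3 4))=no:(0 1 4 6 2 5) * (0 2 6)(1 5)(3 4)=(0 5 2 1 3 4), (0 2 6)(1 5)(3 4) * (0 1 4 6 2 5)=(0 5 4 3 6 1)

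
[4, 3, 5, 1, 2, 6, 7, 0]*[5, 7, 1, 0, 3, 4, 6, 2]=[3, 0, 4, 7, 1, 6, 2, 5]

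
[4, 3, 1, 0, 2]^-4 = [4, 3, 1, 0, 2]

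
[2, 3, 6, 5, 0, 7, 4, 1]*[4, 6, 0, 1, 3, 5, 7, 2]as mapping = [0→0, 1→1, 2→7, 3→5, 4→4, 5→2, 6→3, 7→6]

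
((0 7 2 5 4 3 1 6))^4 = (0 4)(1 2)(3 7)(5 6)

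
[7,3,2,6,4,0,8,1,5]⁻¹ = [5,7,2,1,4,8,3,0,6]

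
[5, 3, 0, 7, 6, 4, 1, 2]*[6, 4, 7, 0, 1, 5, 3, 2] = [5, 0, 6, 2, 3, 1, 4, 7]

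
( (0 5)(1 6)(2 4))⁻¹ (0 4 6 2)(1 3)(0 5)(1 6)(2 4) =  (1 4 5 2)(3 6)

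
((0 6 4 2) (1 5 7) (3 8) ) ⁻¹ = (0 2 4 6) (1 7 5) (3 8) 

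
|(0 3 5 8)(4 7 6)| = 12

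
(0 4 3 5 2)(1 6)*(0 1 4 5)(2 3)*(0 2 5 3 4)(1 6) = (0 3 2 6)(4 5)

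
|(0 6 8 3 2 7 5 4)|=8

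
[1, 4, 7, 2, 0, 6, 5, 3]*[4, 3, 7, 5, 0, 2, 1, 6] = [3, 0, 6, 7, 4, 1, 2, 5]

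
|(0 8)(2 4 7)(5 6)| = 6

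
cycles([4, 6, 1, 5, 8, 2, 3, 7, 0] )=(0 4 8)(1 6 3 5 2)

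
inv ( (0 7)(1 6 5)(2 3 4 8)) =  (0 7)(1 5 6)(2 8 4 3)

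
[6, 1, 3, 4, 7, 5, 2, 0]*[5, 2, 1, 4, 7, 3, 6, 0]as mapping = [0→6, 1→2, 2→4, 3→7, 4→0, 5→3, 6→1, 7→5]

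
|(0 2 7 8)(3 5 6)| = 12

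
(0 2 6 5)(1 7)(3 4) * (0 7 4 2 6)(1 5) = (0 6 1 4 3 2)(5 7)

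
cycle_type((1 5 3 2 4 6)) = 6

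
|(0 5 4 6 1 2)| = 6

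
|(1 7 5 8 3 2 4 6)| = 8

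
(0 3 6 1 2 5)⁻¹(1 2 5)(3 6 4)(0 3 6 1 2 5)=(0 2 5)(1 4 6)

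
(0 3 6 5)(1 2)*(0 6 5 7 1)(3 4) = (0 4 3 5 6 7 1 2)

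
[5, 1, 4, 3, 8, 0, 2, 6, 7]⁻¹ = [5, 1, 6, 3, 2, 0, 7, 8, 4]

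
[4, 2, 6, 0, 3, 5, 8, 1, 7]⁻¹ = [3, 7, 1, 4, 0, 5, 2, 8, 6]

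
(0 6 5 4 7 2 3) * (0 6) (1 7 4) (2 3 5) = (1 7 3 6 2 5) 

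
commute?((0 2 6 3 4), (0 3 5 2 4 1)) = no:(0 2 6 3 4) * (0 3 5 2 4 1) = (0 4 3 1)(2 6 5), (0 3 5 2 4 1) * (0 2 6 3 4) = (0 4 1 2)(3 5 6)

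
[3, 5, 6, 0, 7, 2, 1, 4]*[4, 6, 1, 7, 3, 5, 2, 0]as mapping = [0→7, 1→5, 2→2, 3→4, 4→0, 5→1, 6→6, 7→3]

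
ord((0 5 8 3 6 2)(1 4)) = 6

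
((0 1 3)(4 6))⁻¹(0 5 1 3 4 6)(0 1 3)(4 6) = (0 6 4 1 5 3)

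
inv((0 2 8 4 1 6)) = (0 6 1 4 8 2)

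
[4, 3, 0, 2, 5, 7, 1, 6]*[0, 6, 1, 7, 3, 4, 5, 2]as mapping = [0→3, 1→7, 2→0, 3→1, 4→4, 5→2, 6→6, 7→5]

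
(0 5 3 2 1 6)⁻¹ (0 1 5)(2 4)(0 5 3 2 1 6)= (1 4)(3 5 6)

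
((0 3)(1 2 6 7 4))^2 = (1 6 4 2 7)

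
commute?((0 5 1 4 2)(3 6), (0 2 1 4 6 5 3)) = no:(0 5 1 4 2)(3 6)*(0 2 1 4 6 5 3) = (0 3 5 4 1 6), (0 2 1 4 6 5 3)*(0 5 1 4 2)(3 6) = (1 2 4 3 5 6)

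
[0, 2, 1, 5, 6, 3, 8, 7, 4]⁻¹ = [0, 2, 1, 5, 8, 3, 4, 7, 6]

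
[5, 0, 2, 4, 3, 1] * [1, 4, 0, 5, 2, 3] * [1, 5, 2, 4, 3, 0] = [4, 5, 1, 2, 0, 3] 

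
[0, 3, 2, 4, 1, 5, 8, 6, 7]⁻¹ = [0, 4, 2, 1, 3, 5, 7, 8, 6]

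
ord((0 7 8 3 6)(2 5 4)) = 15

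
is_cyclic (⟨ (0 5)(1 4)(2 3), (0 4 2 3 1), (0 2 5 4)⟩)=no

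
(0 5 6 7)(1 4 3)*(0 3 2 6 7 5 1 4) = (0 1)(2 6 5 7 3 4)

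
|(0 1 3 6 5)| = 5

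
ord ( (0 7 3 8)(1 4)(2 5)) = 4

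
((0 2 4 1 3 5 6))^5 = (0 5 1 2 6 3 4)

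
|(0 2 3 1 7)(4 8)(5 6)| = 10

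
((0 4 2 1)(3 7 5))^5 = (0 4 2 1)(3 5 7)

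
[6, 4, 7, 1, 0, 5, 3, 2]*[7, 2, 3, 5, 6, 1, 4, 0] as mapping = [0→4, 1→6, 2→0, 3→2, 4→7, 5→1, 6→5, 7→3] 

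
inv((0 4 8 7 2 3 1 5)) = (0 5 1 3 2 7 8 4)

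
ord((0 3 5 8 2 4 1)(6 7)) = 14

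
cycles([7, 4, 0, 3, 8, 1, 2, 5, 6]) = (0 7 5 1 4 8 6 2) 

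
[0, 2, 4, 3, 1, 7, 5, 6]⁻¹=[0, 4, 1, 3, 2, 6, 7, 5]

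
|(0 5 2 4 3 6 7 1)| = 8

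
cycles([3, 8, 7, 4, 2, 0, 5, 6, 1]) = (0 3 4 2 7 6 5)(1 8)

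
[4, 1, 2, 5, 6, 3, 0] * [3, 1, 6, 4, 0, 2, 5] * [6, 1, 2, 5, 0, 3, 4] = [6, 1, 4, 2, 3, 0, 5]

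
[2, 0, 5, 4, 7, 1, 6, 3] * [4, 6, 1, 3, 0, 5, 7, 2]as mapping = [0→1, 1→4, 2→5, 3→0, 4→2, 5→6, 6→7, 7→3]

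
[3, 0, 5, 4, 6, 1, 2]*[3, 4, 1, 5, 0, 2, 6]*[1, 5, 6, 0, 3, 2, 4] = [2, 0, 6, 1, 4, 3, 5]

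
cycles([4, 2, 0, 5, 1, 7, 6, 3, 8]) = (0 4 1 2)(3 5 7)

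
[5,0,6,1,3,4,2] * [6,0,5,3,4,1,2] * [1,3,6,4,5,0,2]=[3,2,6,1,4,5,0]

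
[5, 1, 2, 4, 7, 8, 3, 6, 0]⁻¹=[8, 1, 2, 6, 3, 0, 7, 4, 5]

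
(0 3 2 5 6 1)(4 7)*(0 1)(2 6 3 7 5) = (0 7 4 5 3 6)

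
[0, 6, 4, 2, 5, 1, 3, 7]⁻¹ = [0, 5, 3, 6, 2, 4, 1, 7]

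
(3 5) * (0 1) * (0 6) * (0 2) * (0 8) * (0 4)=(0 1 6 2 8 4)(3 5)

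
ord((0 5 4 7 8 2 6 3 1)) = 9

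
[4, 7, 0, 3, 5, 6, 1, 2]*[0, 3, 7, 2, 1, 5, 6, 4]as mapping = [0→1, 1→4, 2→0, 3→2, 4→5, 5→6, 6→3, 7→7]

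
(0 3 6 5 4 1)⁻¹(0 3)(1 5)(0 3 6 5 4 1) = (0 4)(3 6)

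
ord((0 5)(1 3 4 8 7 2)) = 6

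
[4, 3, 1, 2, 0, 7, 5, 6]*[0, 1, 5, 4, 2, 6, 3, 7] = [2, 4, 1, 5, 0, 7, 6, 3]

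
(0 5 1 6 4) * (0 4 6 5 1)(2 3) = (0 1 5)(2 3)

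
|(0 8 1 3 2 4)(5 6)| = 6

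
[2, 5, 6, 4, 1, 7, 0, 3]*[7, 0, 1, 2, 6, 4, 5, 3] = [1, 4, 5, 6, 0, 3, 7, 2]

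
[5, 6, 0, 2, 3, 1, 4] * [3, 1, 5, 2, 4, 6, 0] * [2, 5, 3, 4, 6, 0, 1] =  [1, 2, 4, 0, 3, 5, 6]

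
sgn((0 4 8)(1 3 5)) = 1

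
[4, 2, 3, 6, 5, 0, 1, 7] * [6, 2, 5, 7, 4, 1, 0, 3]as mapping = [0→4, 1→5, 2→7, 3→0, 4→1, 5→6, 6→2, 7→3]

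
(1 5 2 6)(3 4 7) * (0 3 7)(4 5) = (0 3 5 2 6 1 4)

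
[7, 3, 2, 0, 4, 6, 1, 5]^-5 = [7, 3, 2, 0, 4, 6, 1, 5]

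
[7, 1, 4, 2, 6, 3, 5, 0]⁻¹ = [7, 1, 3, 5, 2, 6, 4, 0]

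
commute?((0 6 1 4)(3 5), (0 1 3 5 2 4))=no:(0 6 1 4)(3 5) * (0 1 3 5 2 4)=(0 6 3 2 4 1), (0 1 3 5 2 4) * (0 6 1 4)(3 5)=(0 4 6 1 5 2)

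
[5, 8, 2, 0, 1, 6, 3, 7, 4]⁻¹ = [3, 4, 2, 6, 8, 0, 5, 7, 1]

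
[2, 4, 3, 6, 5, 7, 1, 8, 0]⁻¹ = [8, 6, 0, 2, 1, 4, 3, 5, 7]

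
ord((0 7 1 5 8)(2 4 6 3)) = 20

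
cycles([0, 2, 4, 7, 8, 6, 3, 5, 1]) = (1 2 4 8)(3 7 5 6)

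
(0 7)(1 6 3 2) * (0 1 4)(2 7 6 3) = (0 6 2 4)(1 3 7)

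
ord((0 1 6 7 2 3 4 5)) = 8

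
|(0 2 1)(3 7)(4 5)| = 6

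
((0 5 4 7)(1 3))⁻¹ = (0 7 4 5)(1 3)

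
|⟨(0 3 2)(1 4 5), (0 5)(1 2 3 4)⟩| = 24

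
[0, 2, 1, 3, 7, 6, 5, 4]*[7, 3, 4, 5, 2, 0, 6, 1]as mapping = [0→7, 1→4, 2→3, 3→5, 4→1, 5→6, 6→0, 7→2]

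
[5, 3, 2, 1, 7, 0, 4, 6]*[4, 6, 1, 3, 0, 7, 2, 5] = [7, 3, 1, 6, 5, 4, 0, 2]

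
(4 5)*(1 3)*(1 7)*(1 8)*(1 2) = (1 3 7 8 2) (4 5) 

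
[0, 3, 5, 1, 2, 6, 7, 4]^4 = [0, 1, 4, 3, 7, 2, 5, 6]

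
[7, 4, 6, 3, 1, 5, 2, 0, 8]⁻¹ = [7, 4, 6, 3, 1, 5, 2, 0, 8]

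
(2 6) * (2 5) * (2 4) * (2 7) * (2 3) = (2 6 5 4 7 3)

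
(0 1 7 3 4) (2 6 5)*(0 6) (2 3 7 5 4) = (0 1 5 3 2) (4 6) 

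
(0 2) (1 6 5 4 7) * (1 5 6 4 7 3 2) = (0 1 4 3 2) (5 7) 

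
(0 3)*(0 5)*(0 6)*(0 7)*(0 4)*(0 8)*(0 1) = (0 3 5 6 7 4 8 1) 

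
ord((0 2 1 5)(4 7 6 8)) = 4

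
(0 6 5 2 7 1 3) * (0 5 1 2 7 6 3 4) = (0 3 5 7 2 6 1 4)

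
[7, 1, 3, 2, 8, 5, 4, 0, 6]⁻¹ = [7, 1, 3, 2, 6, 5, 8, 0, 4]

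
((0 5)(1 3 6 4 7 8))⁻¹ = (0 5)(1 8 7 4 6 3)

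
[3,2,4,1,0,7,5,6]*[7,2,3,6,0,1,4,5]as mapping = [0→6,1→3,2→0,3→2,4→7,5→5,6→1,7→4]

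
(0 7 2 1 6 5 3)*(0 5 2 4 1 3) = (0 7 4 1 6 2 3 5)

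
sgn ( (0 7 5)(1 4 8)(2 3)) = -1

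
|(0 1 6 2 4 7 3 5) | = 8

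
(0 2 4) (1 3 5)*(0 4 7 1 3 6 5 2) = (1 6 5 3 2 7) 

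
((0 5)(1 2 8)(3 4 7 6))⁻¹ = (0 5)(1 8 2)(3 6 7 4)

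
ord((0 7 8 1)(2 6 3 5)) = 4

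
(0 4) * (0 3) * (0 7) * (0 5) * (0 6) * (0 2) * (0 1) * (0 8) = (0 4 3 7 5 6 2 1 8)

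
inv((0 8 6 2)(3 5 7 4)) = (0 2 6 8)(3 4 7 5)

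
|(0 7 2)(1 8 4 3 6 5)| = 6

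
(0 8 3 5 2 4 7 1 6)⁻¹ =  (0 6 1 7 4 2 5 3 8)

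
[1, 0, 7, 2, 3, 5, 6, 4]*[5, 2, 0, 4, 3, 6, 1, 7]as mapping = [0→2, 1→5, 2→7, 3→0, 4→4, 5→6, 6→1, 7→3]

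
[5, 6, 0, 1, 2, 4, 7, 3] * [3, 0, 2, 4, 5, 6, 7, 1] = [6, 7, 3, 0, 2, 5, 1, 4]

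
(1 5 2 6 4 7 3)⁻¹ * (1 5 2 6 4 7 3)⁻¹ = (1 7 6 5 3 4 2)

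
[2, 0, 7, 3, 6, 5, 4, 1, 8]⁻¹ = [1, 7, 0, 3, 6, 5, 4, 2, 8]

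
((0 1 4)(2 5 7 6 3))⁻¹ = (0 4 1)(2 3 6 7 5)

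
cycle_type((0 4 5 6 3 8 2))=7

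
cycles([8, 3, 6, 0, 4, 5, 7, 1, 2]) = (0 8 2 6 7 1 3) 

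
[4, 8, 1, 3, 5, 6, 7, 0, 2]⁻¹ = [7, 2, 8, 3, 0, 4, 5, 6, 1]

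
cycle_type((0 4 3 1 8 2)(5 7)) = 2.6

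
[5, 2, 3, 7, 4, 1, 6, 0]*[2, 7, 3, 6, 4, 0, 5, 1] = [0, 3, 6, 1, 4, 7, 5, 2]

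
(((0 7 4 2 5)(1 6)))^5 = (1 6)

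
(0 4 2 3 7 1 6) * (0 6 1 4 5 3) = (0 5 3 7 4 2)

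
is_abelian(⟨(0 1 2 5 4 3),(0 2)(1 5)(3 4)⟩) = no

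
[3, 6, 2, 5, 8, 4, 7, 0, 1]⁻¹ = [7, 8, 2, 0, 5, 3, 1, 6, 4]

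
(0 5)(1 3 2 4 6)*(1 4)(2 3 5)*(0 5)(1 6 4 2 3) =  (0 3 1)(2 6)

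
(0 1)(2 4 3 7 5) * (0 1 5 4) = (0 5 2)(3 7 4)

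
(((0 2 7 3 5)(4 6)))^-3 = (0 7 5 2 3)(4 6)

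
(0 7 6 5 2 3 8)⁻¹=(0 8 3 2 5 6 7)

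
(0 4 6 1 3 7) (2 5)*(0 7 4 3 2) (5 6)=(0 3 4 5) (1 2 6) 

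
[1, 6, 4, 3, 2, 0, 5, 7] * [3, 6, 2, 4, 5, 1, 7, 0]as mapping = [0→6, 1→7, 2→5, 3→4, 4→2, 5→3, 6→1, 7→0]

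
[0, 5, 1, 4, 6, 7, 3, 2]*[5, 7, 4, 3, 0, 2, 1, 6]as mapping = [0→5, 1→2, 2→7, 3→0, 4→1, 5→6, 6→3, 7→4]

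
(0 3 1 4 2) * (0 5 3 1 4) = (0 1)(2 5 3 4)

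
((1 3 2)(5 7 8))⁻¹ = (1 2 3)(5 8 7)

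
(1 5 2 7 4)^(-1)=(1 4 7 2 5)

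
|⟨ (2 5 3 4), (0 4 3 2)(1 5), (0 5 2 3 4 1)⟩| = 720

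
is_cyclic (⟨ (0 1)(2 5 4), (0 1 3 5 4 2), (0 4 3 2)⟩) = no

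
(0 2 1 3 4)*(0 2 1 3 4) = (0 1 4 2 3)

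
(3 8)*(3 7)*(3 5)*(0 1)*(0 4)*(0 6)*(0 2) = (0 1 4 6 2)(3 8 7 5)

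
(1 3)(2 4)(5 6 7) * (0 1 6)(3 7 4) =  (0 1 7 5)(2 3 6 4)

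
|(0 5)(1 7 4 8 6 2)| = 6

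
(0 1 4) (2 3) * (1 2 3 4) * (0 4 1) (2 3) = (0 3 2 1) 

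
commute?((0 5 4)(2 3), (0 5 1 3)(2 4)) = no:(0 5 4)(2 3)*(0 5 1 3)(2 4) = (0 1 3 4 5 2), (0 5 1 3)(2 4)*(0 5 4)(2 3) = (0 4 3 5 1 2)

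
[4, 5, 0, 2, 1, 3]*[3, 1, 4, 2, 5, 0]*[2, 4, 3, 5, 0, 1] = [1, 2, 5, 0, 4, 3]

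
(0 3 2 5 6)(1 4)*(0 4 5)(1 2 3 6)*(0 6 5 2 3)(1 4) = (0 5 4 3)(1 2 6)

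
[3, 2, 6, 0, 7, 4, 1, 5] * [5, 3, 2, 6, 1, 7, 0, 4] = [6, 2, 0, 5, 4, 1, 3, 7]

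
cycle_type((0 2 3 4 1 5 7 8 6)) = 9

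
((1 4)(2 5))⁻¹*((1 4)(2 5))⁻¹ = ()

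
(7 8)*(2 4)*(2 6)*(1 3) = (1 3) (2 4 6) (7 8) 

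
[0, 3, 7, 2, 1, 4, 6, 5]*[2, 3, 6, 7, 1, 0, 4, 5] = [2, 7, 5, 6, 3, 1, 4, 0]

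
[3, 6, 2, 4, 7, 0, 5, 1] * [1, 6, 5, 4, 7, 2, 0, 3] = [4, 0, 5, 7, 3, 1, 2, 6]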